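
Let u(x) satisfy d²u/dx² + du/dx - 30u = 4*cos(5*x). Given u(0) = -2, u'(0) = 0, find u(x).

Characteristic equation r² + r - 30 = 0 factors as (r - 5)(r + 6) = 0, so r = 5, -6.
Hence u_h = C1*exp(5*x) + C2*exp(-6*x).
Try u_p = A*cos(5*x) + B*sin(5*x). Substituting and equating the coefficients of cos(5x) and sin(5x) gives A = -22/305, B = 2/305, so u_p = -22*cos(5*x)/305 + 2*sin(5*x)/305.
General solution: u = -22*cos(5*x)/305 + 2*sin(5*x)/305 + C1*exp(5*x) + C2*exp(-6*x).
Apply the initial conditions: u(0) = -22/305 + C1 + C2 = -2 and u'(0) = 2/61 - 6*C2 + 5*C1 = 0. Solving gives C1 = -58/55, C2 = -586/671.

u = -586*exp(-6*x)/671 - 58*exp(5*x)/55 - 22*cos(5*x)/305 + 2*sin(5*x)/305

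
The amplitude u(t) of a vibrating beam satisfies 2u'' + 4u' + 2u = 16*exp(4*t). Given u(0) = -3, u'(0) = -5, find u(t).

Divide through by 2: u'' + 2u' + u = 8*exp(4*t).
Characteristic equation r² + 2r + 1 = 0 has discriminant (2)² - 4·(1) = 0, so r = -1 is a repeated root.
Hence u_h = (C1 + C2*t)*exp(-t).
Try u_p = A*exp(4*t). Substituting into the equation and dividing by exp(4*t) gives A = 8/25, so u_p = 8*exp(4*t)/25.
General solution: u = 8*exp(4*t)/25 + C1*exp(-t) + C2*t*exp(-t).
Apply the initial conditions: u(0) = 8/25 + C1 = -3 and u'(0) = 32/25 + C2 - C1 = -5. Solving gives C1 = -83/25, C2 = -48/5.

u = -83*exp(-t)/25 + 8*exp(4*t)/25 - 48*t*exp(-t)/5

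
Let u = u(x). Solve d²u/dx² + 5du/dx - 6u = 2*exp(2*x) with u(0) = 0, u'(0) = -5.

u = -exp(x) + exp(2*x)/4 + 3*exp(-6*x)/4

Characteristic equation r² + 5r - 6 = 0 factors as (r + 6)(r - 1) = 0, so r = -6, 1.
Hence u_h = C1*exp(-6*x) + C2*exp(x).
Try u_p = A*exp(2*x). Substituting into the equation and dividing by exp(2*x) gives A = 1/4, so u_p = exp(2*x)/4.
General solution: u = exp(2*x)/4 + C1*exp(-6*x) + C2*exp(x).
Apply the initial conditions: u(0) = 1/4 + C1 + C2 = 0 and u'(0) = 1/2 + C2 - 6*C1 = -5. Solving gives C1 = 3/4, C2 = -1.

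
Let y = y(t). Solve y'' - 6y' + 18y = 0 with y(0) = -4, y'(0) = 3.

Characteristic equation r² - 6r + 18 = 0 has discriminant (-6)² - 4·(18) = -36 < 0, so r = 3 ± 3i.
Hence y_h = C1*cos(3*t)*exp(3*t) + C2*exp(3*t)*sin(3*t).
Apply the initial conditions: y(0) = C1 = -4 and y'(0) = 3*C1 + 3*C2 = 3. Solving gives C1 = -4, C2 = 5.

y = -4*cos(3*t)*exp(3*t) + 5*exp(3*t)*sin(3*t)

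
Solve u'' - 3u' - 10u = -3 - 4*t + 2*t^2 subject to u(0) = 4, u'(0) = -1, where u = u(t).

u = 13/125 + 3*exp(-2*t) - t**2/5 + 13*t/25 + 112*exp(5*t)/125

Characteristic equation r² - 3r - 10 = 0 factors as (r + 2)(r - 5) = 0, so r = -2, 5.
Hence u_h = C1*exp(-2*t) + C2*exp(5*t).
For the particular solution try u_p = A0 + A1*t + A2*t^2. Substituting and matching coefficients of each power of t gives A0 = 13/125, A1 = 13/25, A2 = -1/5, so u_p = 13/125 - t^2/5 + 13*t/25.
General solution: u = 13/125 - t^2/5 + 13*t/25 + C1*exp(-2*t) + C2*exp(5*t).
Apply the initial conditions: u(0) = 13/125 + C1 + C2 = 4 and u'(0) = 13/25 - 2*C1 + 5*C2 = -1. Solving gives C1 = 3, C2 = 112/125.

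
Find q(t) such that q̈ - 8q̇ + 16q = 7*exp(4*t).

Characteristic equation r² - 8r + 16 = 0 has discriminant (-8)² - 4·(16) = 0, so r = 4 is a repeated root.
Hence q_h = (C1 + C2*t)*exp(4*t).
Since exp(4*t) solves the homogeneous equation (r = 4 is a root of multiplicity 2), multiply the trial by t^2. Try q_p = A*t^2*exp(4*t). Substituting into the equation and dividing by exp(4*t) gives A = 7/2, so q_p = 7*t^2*exp(4*t)/2.

q = C1*exp(4*t) + 7*t**2*exp(4*t)/2 + C2*t*exp(4*t)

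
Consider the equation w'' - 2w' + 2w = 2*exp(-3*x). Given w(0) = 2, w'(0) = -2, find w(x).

w = 2*exp(-3*x)/17 - 60*exp(x)*sin(x)/17 + 32*cos(x)*exp(x)/17

Characteristic equation r² - 2r + 2 = 0 has discriminant (-2)² - 4·(2) = -4 < 0, so r = 1 ± i.
Hence w_h = C1*cos(x)*exp(x) + C2*exp(x)*sin(x).
Try w_p = A*exp(-3*x). Substituting into the equation and dividing by exp(-3*x) gives A = 2/17, so w_p = 2*exp(-3*x)/17.
General solution: w = 2*exp(-3*x)/17 + C1*cos(x)*exp(x) + C2*exp(x)*sin(x).
Apply the initial conditions: w(0) = 2/17 + C1 = 2 and w'(0) = -6/17 + C1 + C2 = -2. Solving gives C1 = 32/17, C2 = -60/17.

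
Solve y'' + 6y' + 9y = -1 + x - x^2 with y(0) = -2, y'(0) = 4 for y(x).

y = -7/27 - 47*exp(-3*x)/27 - x**2/9 + 7*x/27 - 40*x*exp(-3*x)/27

Characteristic equation r² + 6r + 9 = 0 has discriminant (6)² - 4·(9) = 0, so r = -3 is a repeated root.
Hence y_h = (C1 + C2*x)*exp(-3*x).
For the particular solution try y_p = A0 + A1*x + A2*x^2. Substituting and matching coefficients of each power of x gives A0 = -7/27, A1 = 7/27, A2 = -1/9, so y_p = -7/27 - x^2/9 + 7*x/27.
General solution: y = -7/27 - x^2/9 + 7*x/27 + C1*exp(-3*x) + C2*x*exp(-3*x).
Apply the initial conditions: y(0) = -7/27 + C1 = -2 and y'(0) = 7/27 + C2 - 3*C1 = 4. Solving gives C1 = -47/27, C2 = -40/27.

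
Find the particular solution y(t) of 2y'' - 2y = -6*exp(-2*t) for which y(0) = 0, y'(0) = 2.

Divide through by 2: y'' - y = -3*exp(-2*t).
Characteristic equation r² - 1 = 0 factors as (r + 1)(r - 1) = 0, so r = -1, 1.
Hence y_h = C1*exp(-t) + C2*exp(t).
Try y_p = A*exp(-2*t). Substituting into the equation and dividing by exp(-2*t) gives A = -1, so y_p = -exp(-2*t).
General solution: y = -exp(-2*t) + C1*exp(-t) + C2*exp(t).
Apply the initial conditions: y(0) = -1 + C1 + C2 = 0 and y'(0) = 2 + C2 - C1 = 2. Solving gives C1 = 1/2, C2 = 1/2.

y = exp(t)/2 + exp(-t)/2 - exp(-2*t)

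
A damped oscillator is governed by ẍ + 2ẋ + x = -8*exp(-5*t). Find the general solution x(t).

x = -exp(-5*t)/2 + C1*exp(-t) + C2*t*exp(-t)

Characteristic equation r² + 2r + 1 = 0 has discriminant (2)² - 4·(1) = 0, so r = -1 is a repeated root.
Hence x_h = (C1 + C2*t)*exp(-t).
Try x_p = A*exp(-5*t). Substituting into the equation and dividing by exp(-5*t) gives A = -1/2, so x_p = -exp(-5*t)/2.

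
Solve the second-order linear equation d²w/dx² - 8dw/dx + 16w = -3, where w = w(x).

w = -3/16 + C1*exp(4*x) + C2*x*exp(4*x)

Characteristic equation r² - 8r + 16 = 0 has discriminant (-8)² - 4·(16) = 0, so r = 4 is a repeated root.
Hence w_h = (C1 + C2*x)*exp(4*x).
For the particular solution try w_p = A0. Substituting and matching coefficients of each power of x gives A0 = -3/16, so w_p = -3/16.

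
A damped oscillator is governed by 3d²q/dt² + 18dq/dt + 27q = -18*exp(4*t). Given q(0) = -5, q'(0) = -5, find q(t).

q = -239*exp(-3*t)/49 - 6*exp(4*t)/49 - 134*t*exp(-3*t)/7

Divide through by 3: q'' + 6q' + 9q = -6*exp(4*t).
Characteristic equation r² + 6r + 9 = 0 has discriminant (6)² - 4·(9) = 0, so r = -3 is a repeated root.
Hence q_h = (C1 + C2*t)*exp(-3*t).
Try q_p = A*exp(4*t). Substituting into the equation and dividing by exp(4*t) gives A = -6/49, so q_p = -6*exp(4*t)/49.
General solution: q = -6*exp(4*t)/49 + C1*exp(-3*t) + C2*t*exp(-3*t).
Apply the initial conditions: q(0) = -6/49 + C1 = -5 and q'(0) = -24/49 + C2 - 3*C1 = -5. Solving gives C1 = -239/49, C2 = -134/7.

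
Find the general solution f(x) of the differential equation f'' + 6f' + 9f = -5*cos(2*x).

Characteristic equation r² + 6r + 9 = 0 has discriminant (6)² - 4·(9) = 0, so r = -3 is a repeated root.
Hence f_h = (C1 + C2*x)*exp(-3*x).
Try f_p = A*cos(2*x) + B*sin(2*x). Substituting and equating the coefficients of cos(2x) and sin(2x) gives A = -25/169, B = -60/169, so f_p = -60*sin(2*x)/169 - 25*cos(2*x)/169.

f = -60*sin(2*x)/169 - 25*cos(2*x)/169 + C1*exp(-3*x) + C2*x*exp(-3*x)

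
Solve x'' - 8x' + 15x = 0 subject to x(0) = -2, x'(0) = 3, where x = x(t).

Characteristic equation r² - 8r + 15 = 0 factors as (r - 5)(r - 3) = 0, so r = 5, 3.
Hence x_h = C1*exp(5*t) + C2*exp(3*t).
Apply the initial conditions: x(0) = C1 + C2 = -2 and x'(0) = 3*C2 + 5*C1 = 3. Solving gives C1 = 9/2, C2 = -13/2.

x = -13*exp(3*t)/2 + 9*exp(5*t)/2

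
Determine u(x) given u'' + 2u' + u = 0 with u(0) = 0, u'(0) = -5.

Characteristic equation r² + 2r + 1 = 0 has discriminant (2)² - 4·(1) = 0, so r = -1 is a repeated root.
Hence u_h = (C1 + C2*x)*exp(-x).
Apply the initial conditions: u(0) = C1 = 0 and u'(0) = C2 - C1 = -5. Solving gives C1 = 0, C2 = -5.

u = -5*x*exp(-x)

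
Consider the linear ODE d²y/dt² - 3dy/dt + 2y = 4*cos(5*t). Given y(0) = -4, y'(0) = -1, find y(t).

y = -93*exp(t)/13 - 46*cos(5*t)/377 - 30*sin(5*t)/377 + 95*exp(2*t)/29

Characteristic equation r² - 3r + 2 = 0 factors as (r - 1)(r - 2) = 0, so r = 1, 2.
Hence y_h = C1*exp(t) + C2*exp(2*t).
Try y_p = A*cos(5*t) + B*sin(5*t). Substituting and equating the coefficients of cos(5t) and sin(5t) gives A = -46/377, B = -30/377, so y_p = -46*cos(5*t)/377 - 30*sin(5*t)/377.
General solution: y = -46*cos(5*t)/377 - 30*sin(5*t)/377 + C1*exp(t) + C2*exp(2*t).
Apply the initial conditions: y(0) = -46/377 + C1 + C2 = -4 and y'(0) = -150/377 + C1 + 2*C2 = -1. Solving gives C1 = -93/13, C2 = 95/29.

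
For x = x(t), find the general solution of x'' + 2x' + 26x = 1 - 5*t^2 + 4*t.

x = 86/2197 - 5*t**2/26 + 31*t/169 + C1*cos(5*t)*exp(-t) + C2*exp(-t)*sin(5*t)

Characteristic equation r² + 2r + 26 = 0 has discriminant (2)² - 4·(26) = -100 < 0, so r = -1 ± 5i.
Hence x_h = C1*cos(5*t)*exp(-t) + C2*exp(-t)*sin(5*t).
For the particular solution try x_p = A0 + A1*t + A2*t^2. Substituting and matching coefficients of each power of t gives A0 = 86/2197, A1 = 31/169, A2 = -5/26, so x_p = 86/2197 - 5*t^2/26 + 31*t/169.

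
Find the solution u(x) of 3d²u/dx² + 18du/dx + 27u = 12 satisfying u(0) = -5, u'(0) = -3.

Divide through by 3: u'' + 6u' + 9u = 4.
Characteristic equation r² + 6r + 9 = 0 has discriminant (6)² - 4·(9) = 0, so r = -3 is a repeated root.
Hence u_h = (C1 + C2*x)*exp(-3*x).
For the particular solution try u_p = A0. Substituting and matching coefficients of each power of x gives A0 = 4/9, so u_p = 4/9.
General solution: u = 4/9 + C1*exp(-3*x) + C2*x*exp(-3*x).
Apply the initial conditions: u(0) = 4/9 + C1 = -5 and u'(0) = C2 - 3*C1 = -3. Solving gives C1 = -49/9, C2 = -58/3.

u = 4/9 - 49*exp(-3*x)/9 - 58*x*exp(-3*x)/3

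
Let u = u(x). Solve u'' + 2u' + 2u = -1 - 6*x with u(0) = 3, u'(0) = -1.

Characteristic equation r² + 2r + 2 = 0 has discriminant (2)² - 4·(2) = -4 < 0, so r = -1 ± i.
Hence u_h = C1*cos(x)*exp(-x) + C2*exp(-x)*sin(x).
For the particular solution try u_p = A0 + A1*x. Substituting and matching coefficients of each power of x gives A0 = 5/2, A1 = -3, so u_p = 5/2 - 3*x.
General solution: u = 5/2 - 3*x + C1*cos(x)*exp(-x) + C2*exp(-x)*sin(x).
Apply the initial conditions: u(0) = 5/2 + C1 = 3 and u'(0) = -3 + C2 - C1 = -1. Solving gives C1 = 1/2, C2 = 5/2.

u = 5/2 - 3*x + cos(x)*exp(-x)/2 + 5*exp(-x)*sin(x)/2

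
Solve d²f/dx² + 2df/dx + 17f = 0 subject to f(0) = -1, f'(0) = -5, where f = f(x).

Characteristic equation r² + 2r + 17 = 0 has discriminant (2)² - 4·(17) = -64 < 0, so r = -1 ± 4i.
Hence f_h = C1*cos(4*x)*exp(-x) + C2*exp(-x)*sin(4*x).
Apply the initial conditions: f(0) = C1 = -1 and f'(0) = -C1 + 4*C2 = -5. Solving gives C1 = -1, C2 = -3/2.

f = -cos(4*x)*exp(-x) - 3*exp(-x)*sin(4*x)/2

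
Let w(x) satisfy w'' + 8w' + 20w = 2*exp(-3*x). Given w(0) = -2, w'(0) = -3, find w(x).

Characteristic equation r² + 8r + 20 = 0 has discriminant (8)² - 4·(20) = -16 < 0, so r = -4 ± 2i.
Hence w_h = C1*cos(2*x)*exp(-4*x) + C2*exp(-4*x)*sin(2*x).
Try w_p = A*exp(-3*x). Substituting into the equation and dividing by exp(-3*x) gives A = 2/5, so w_p = 2*exp(-3*x)/5.
General solution: w = 2*exp(-3*x)/5 + C1*cos(2*x)*exp(-4*x) + C2*exp(-4*x)*sin(2*x).
Apply the initial conditions: w(0) = 2/5 + C1 = -2 and w'(0) = -6/5 - 4*C1 + 2*C2 = -3. Solving gives C1 = -12/5, C2 = -57/10.

w = 2*exp(-3*x)/5 - 57*exp(-4*x)*sin(2*x)/10 - 12*cos(2*x)*exp(-4*x)/5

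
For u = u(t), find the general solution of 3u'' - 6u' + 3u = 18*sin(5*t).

Divide through by 3: u'' - 2u' + u = 6*sin(5*t).
Characteristic equation r² - 2r + 1 = 0 has discriminant (-2)² - 4·(1) = 0, so r = 1 is a repeated root.
Hence u_h = (C1 + C2*t)*exp(t).
Try u_p = A*cos(5*t) + B*sin(5*t). Substituting and equating the coefficients of cos(5t) and sin(5t) gives A = 15/169, B = -36/169, so u_p = -36*sin(5*t)/169 + 15*cos(5*t)/169.

u = -36*sin(5*t)/169 + 15*cos(5*t)/169 + C1*exp(t) + C2*t*exp(t)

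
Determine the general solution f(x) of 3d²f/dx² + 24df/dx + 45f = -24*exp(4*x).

Divide through by 3: f'' + 8f' + 15f = -8*exp(4*x).
Characteristic equation r² + 8r + 15 = 0 factors as (r + 3)(r + 5) = 0, so r = -3, -5.
Hence f_h = C1*exp(-3*x) + C2*exp(-5*x).
Try f_p = A*exp(4*x). Substituting into the equation and dividing by exp(4*x) gives A = -8/63, so f_p = -8*exp(4*x)/63.

f = -8*exp(4*x)/63 + C1*exp(-3*x) + C2*exp(-5*x)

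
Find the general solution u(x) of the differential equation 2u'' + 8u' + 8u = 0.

u = C1*exp(-2*x) + C2*x*exp(-2*x)

Divide through by 2: u'' + 4u' + 4u = 0.
Characteristic equation r² + 4r + 4 = 0 has discriminant (4)² - 4·(4) = 0, so r = -2 is a repeated root.
Hence u_h = (C1 + C2*x)*exp(-2*x).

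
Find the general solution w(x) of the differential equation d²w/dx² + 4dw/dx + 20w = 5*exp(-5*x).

w = exp(-5*x)/5 + C1*cos(4*x)*exp(-2*x) + C2*exp(-2*x)*sin(4*x)

Characteristic equation r² + 4r + 20 = 0 has discriminant (4)² - 4·(20) = -64 < 0, so r = -2 ± 4i.
Hence w_h = C1*cos(4*x)*exp(-2*x) + C2*exp(-2*x)*sin(4*x).
Try w_p = A*exp(-5*x). Substituting into the equation and dividing by exp(-5*x) gives A = 1/5, so w_p = exp(-5*x)/5.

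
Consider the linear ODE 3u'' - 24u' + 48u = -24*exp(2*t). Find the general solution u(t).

u = -2*exp(2*t) + C1*exp(4*t) + C2*t*exp(4*t)

Divide through by 3: u'' - 8u' + 16u = -8*exp(2*t).
Characteristic equation r² - 8r + 16 = 0 has discriminant (-8)² - 4·(16) = 0, so r = 4 is a repeated root.
Hence u_h = (C1 + C2*t)*exp(4*t).
Try u_p = A*exp(2*t). Substituting into the equation and dividing by exp(2*t) gives A = -2, so u_p = -2*exp(2*t).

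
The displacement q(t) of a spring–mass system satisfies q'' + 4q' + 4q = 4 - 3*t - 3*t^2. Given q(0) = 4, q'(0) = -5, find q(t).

Characteristic equation r² + 4r + 4 = 0 has discriminant (4)² - 4·(4) = 0, so r = -2 is a repeated root.
Hence q_h = (C1 + C2*t)*exp(-2*t).
For the particular solution try q_p = A0 + A1*t + A2*t^2. Substituting and matching coefficients of each power of t gives A0 = 5/8, A1 = 3/4, A2 = -3/4, so q_p = 5/8 - 3*t^2/4 + 3*t/4.
General solution: q = 5/8 - 3*t^2/4 + 3*t/4 + C1*exp(-2*t) + C2*t*exp(-2*t).
Apply the initial conditions: q(0) = 5/8 + C1 = 4 and q'(0) = 3/4 + C2 - 2*C1 = -5. Solving gives C1 = 27/8, C2 = 1.

q = 5/8 - 3*t**2/4 + 3*t/4 + 27*exp(-2*t)/8 + t*exp(-2*t)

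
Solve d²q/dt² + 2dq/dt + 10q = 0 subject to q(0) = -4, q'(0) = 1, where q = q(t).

q = -exp(-t)*sin(3*t) - 4*cos(3*t)*exp(-t)

Characteristic equation r² + 2r + 10 = 0 has discriminant (2)² - 4·(10) = -36 < 0, so r = -1 ± 3i.
Hence q_h = C1*cos(3*t)*exp(-t) + C2*exp(-t)*sin(3*t).
Apply the initial conditions: q(0) = C1 = -4 and q'(0) = -C1 + 3*C2 = 1. Solving gives C1 = -4, C2 = -1.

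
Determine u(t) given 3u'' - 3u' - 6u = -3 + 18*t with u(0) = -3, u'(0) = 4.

Divide through by 3: u'' - u' - 2u = -1 + 6*t.
Characteristic equation r² - r - 2 = 0 factors as (r - 2)(r + 1) = 0, so r = 2, -1.
Hence u_h = C1*exp(2*t) + C2*exp(-t).
For the particular solution try u_p = A0 + A1*t. Substituting and matching coefficients of each power of t gives A0 = 2, A1 = -3, so u_p = 2 - 3*t.
General solution: u = 2 - 3*t + C1*exp(2*t) + C2*exp(-t).
Apply the initial conditions: u(0) = 2 + C1 + C2 = -3 and u'(0) = -3 - C2 + 2*C1 = 4. Solving gives C1 = 2/3, C2 = -17/3.

u = 2 - 3*t - 17*exp(-t)/3 + 2*exp(2*t)/3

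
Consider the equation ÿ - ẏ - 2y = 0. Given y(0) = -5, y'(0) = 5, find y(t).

y = -5*exp(-t)

Characteristic equation r² - r - 2 = 0 factors as (r + 1)(r - 2) = 0, so r = -1, 2.
Hence y_h = C1*exp(-t) + C2*exp(2*t).
Apply the initial conditions: y(0) = C1 + C2 = -5 and y'(0) = -C1 + 2*C2 = 5. Solving gives C1 = -5, C2 = 0.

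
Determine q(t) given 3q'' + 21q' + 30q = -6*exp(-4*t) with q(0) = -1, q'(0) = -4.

q = -10*exp(-2*t)/3 + 4*exp(-5*t)/3 + exp(-4*t)

Divide through by 3: q'' + 7q' + 10q = -2*exp(-4*t).
Characteristic equation r² + 7r + 10 = 0 factors as (r + 2)(r + 5) = 0, so r = -2, -5.
Hence q_h = C1*exp(-2*t) + C2*exp(-5*t).
Try q_p = A*exp(-4*t). Substituting into the equation and dividing by exp(-4*t) gives A = 1, so q_p = exp(-4*t).
General solution: q = C1*exp(-2*t) + C2*exp(-5*t) + exp(-4*t).
Apply the initial conditions: q(0) = 1 + C1 + C2 = -1 and q'(0) = -4 - 5*C2 - 2*C1 = -4. Solving gives C1 = -10/3, C2 = 4/3.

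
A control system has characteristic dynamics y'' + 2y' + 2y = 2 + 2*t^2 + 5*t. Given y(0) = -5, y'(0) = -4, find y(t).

Characteristic equation r² + 2r + 2 = 0 has discriminant (2)² - 4·(2) = -4 < 0, so r = -1 ± i.
Hence y_h = C1*cos(t)*exp(-t) + C2*exp(-t)*sin(t).
For the particular solution try y_p = A0 + A1*t + A2*t^2. Substituting and matching coefficients of each power of t gives A0 = -1/2, A1 = 1/2, A2 = 1, so y_p = -1/2 + t^2 + t/2.
General solution: y = -1/2 + t^2 + t/2 + C1*cos(t)*exp(-t) + C2*exp(-t)*sin(t).
Apply the initial conditions: y(0) = -1/2 + C1 = -5 and y'(0) = 1/2 + C2 - C1 = -4. Solving gives C1 = -9/2, C2 = -9.

y = -1/2 + t**2 + t/2 - 9*exp(-t)*sin(t) - 9*cos(t)*exp(-t)/2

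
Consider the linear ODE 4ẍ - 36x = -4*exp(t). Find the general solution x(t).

x = exp(t)/8 + C1*exp(3*t) + C2*exp(-3*t)

Divide through by 4: x'' - 9x = -exp(t).
Characteristic equation r² - 9 = 0 factors as (r - 3)(r + 3) = 0, so r = 3, -3.
Hence x_h = C1*exp(3*t) + C2*exp(-3*t).
Try x_p = A*exp(t). Substituting into the equation and dividing by exp(t) gives A = 1/8, so x_p = exp(t)/8.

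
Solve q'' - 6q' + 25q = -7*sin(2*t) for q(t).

q = -49*sin(2*t)/195 - 28*cos(2*t)/195 + C1*cos(4*t)*exp(3*t) + C2*exp(3*t)*sin(4*t)

Characteristic equation r² - 6r + 25 = 0 has discriminant (-6)² - 4·(25) = -64 < 0, so r = 3 ± 4i.
Hence q_h = C1*cos(4*t)*exp(3*t) + C2*exp(3*t)*sin(4*t).
Try q_p = A*cos(2*t) + B*sin(2*t). Substituting and equating the coefficients of cos(2t) and sin(2t) gives A = -28/195, B = -49/195, so q_p = -49*sin(2*t)/195 - 28*cos(2*t)/195.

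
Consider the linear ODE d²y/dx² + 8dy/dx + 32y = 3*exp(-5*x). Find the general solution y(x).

y = 3*exp(-5*x)/17 + C1*cos(4*x)*exp(-4*x) + C2*exp(-4*x)*sin(4*x)

Characteristic equation r² + 8r + 32 = 0 has discriminant (8)² - 4·(32) = -64 < 0, so r = -4 ± 4i.
Hence y_h = C1*cos(4*x)*exp(-4*x) + C2*exp(-4*x)*sin(4*x).
Try y_p = A*exp(-5*x). Substituting into the equation and dividing by exp(-5*x) gives A = 3/17, so y_p = 3*exp(-5*x)/17.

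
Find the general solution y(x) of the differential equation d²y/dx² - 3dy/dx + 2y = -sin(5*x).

y = -15*cos(5*x)/754 + 23*sin(5*x)/754 + C1*exp(2*x) + C2*exp(x)

Characteristic equation r² - 3r + 2 = 0 factors as (r - 2)(r - 1) = 0, so r = 2, 1.
Hence y_h = C1*exp(2*x) + C2*exp(x).
Try y_p = A*cos(5*x) + B*sin(5*x). Substituting and equating the coefficients of cos(5x) and sin(5x) gives A = -15/754, B = 23/754, so y_p = -15*cos(5*x)/754 + 23*sin(5*x)/754.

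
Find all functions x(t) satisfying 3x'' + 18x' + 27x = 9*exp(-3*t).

Divide through by 3: x'' + 6x' + 9x = 3*exp(-3*t).
Characteristic equation r² + 6r + 9 = 0 has discriminant (6)² - 4·(9) = 0, so r = -3 is a repeated root.
Hence x_h = (C1 + C2*t)*exp(-3*t).
Since exp(-3*t) solves the homogeneous equation (r = -3 is a root of multiplicity 2), multiply the trial by t^2. Try x_p = A*t^2*exp(-3*t). Substituting into the equation and dividing by exp(-3*t) gives A = 3/2, so x_p = 3*t^2*exp(-3*t)/2.

x = C1*exp(-3*t) + 3*t**2*exp(-3*t)/2 + C2*t*exp(-3*t)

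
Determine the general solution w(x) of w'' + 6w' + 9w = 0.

Characteristic equation r² + 6r + 9 = 0 has discriminant (6)² - 4·(9) = 0, so r = -3 is a repeated root.
Hence w_h = (C1 + C2*x)*exp(-3*x).

w = C1*exp(-3*x) + C2*x*exp(-3*x)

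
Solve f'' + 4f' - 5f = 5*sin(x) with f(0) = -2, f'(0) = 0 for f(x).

Characteristic equation r² + 4r - 5 = 0 factors as (r - 1)(r + 5) = 0, so r = 1, -5.
Hence f_h = C1*exp(x) + C2*exp(-5*x).
Try f_p = A*cos(x) + B*sin(x). Substituting and equating the coefficients of cos(x) and sin(x) gives A = -5/13, B = -15/26, so f_p = -15*sin(x)/26 - 5*cos(x)/13.
General solution: f = -15*sin(x)/26 - 5*cos(x)/13 + C1*exp(x) + C2*exp(-5*x).
Apply the initial conditions: f(0) = -5/13 + C1 + C2 = -2 and f'(0) = -15/26 + C1 - 5*C2 = 0. Solving gives C1 = -5/4, C2 = -19/52.

f = -19*exp(-5*x)/52 - 15*sin(x)/26 - 5*exp(x)/4 - 5*cos(x)/13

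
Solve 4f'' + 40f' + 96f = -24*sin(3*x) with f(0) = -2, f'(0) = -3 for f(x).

f = -393*exp(-4*x)/50 - 2*sin(3*x)/25 + 4*cos(3*x)/25 + 57*exp(-6*x)/10

Divide through by 4: f'' + 10f' + 24f = -6*sin(3*x).
Characteristic equation r² + 10r + 24 = 0 factors as (r + 6)(r + 4) = 0, so r = -6, -4.
Hence f_h = C1*exp(-6*x) + C2*exp(-4*x).
Try f_p = A*cos(3*x) + B*sin(3*x). Substituting and equating the coefficients of cos(3x) and sin(3x) gives A = 4/25, B = -2/25, so f_p = -2*sin(3*x)/25 + 4*cos(3*x)/25.
General solution: f = -2*sin(3*x)/25 + 4*cos(3*x)/25 + C1*exp(-6*x) + C2*exp(-4*x).
Apply the initial conditions: f(0) = 4/25 + C1 + C2 = -2 and f'(0) = -6/25 - 6*C1 - 4*C2 = -3. Solving gives C1 = 57/10, C2 = -393/50.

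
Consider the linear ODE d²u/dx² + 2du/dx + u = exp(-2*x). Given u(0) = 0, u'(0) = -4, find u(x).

Characteristic equation r² + 2r + 1 = 0 has discriminant (2)² - 4·(1) = 0, so r = -1 is a repeated root.
Hence u_h = (C1 + C2*x)*exp(-x).
Try u_p = A*exp(-2*x). Substituting into the equation and dividing by exp(-2*x) gives A = 1, so u_p = exp(-2*x).
General solution: u = C1*exp(-x) + C2*x*exp(-x) + exp(-2*x).
Apply the initial conditions: u(0) = 1 + C1 = 0 and u'(0) = -2 + C2 - C1 = -4. Solving gives C1 = -1, C2 = -3.

u = -exp(-x) - 3*x*exp(-x) + exp(-2*x)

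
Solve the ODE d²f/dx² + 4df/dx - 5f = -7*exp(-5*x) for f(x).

f = C1*exp(-5*x) + C2*exp(x) + 7*x*exp(-5*x)/6

Characteristic equation r² + 4r - 5 = 0 factors as (r + 5)(r - 1) = 0, so r = -5, 1.
Hence f_h = C1*exp(-5*x) + C2*exp(x).
Since exp(-5*x) solves the homogeneous equation (r = -5 is a root of multiplicity 1), multiply the trial by x. Try f_p = A*x*exp(-5*x). Substituting into the equation and dividing by exp(-5*x) gives A = 7/6, so f_p = 7*x*exp(-5*x)/6.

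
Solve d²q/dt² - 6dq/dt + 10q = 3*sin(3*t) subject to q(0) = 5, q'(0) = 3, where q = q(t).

Characteristic equation r² - 6r + 10 = 0 has discriminant (-6)² - 4·(10) = -4 < 0, so r = 3 ± i.
Hence q_h = C1*cos(t)*exp(3*t) + C2*exp(3*t)*sin(t).
Try q_p = A*cos(3*t) + B*sin(3*t). Substituting and equating the coefficients of cos(3t) and sin(3t) gives A = 54/325, B = 3/325, so q_p = 3*sin(3*t)/325 + 54*cos(3*t)/325.
General solution: q = 3*sin(3*t)/325 + 54*cos(3*t)/325 + C1*cos(t)*exp(3*t) + C2*exp(3*t)*sin(t).
Apply the initial conditions: q(0) = 54/325 + C1 = 5 and q'(0) = 9/325 + C2 + 3*C1 = 3. Solving gives C1 = 1571/325, C2 = -3747/325.

q = 3*sin(3*t)/325 + 54*cos(3*t)/325 - 3747*exp(3*t)*sin(t)/325 + 1571*cos(t)*exp(3*t)/325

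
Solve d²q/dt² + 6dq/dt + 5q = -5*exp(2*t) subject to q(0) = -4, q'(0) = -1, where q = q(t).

Characteristic equation r² + 6r + 5 = 0 factors as (r + 5)(r + 1) = 0, so r = -5, -1.
Hence q_h = C1*exp(-5*t) + C2*exp(-t).
Try q_p = A*exp(2*t). Substituting into the equation and dividing by exp(2*t) gives A = -5/21, so q_p = -5*exp(2*t)/21.
General solution: q = -5*exp(2*t)/21 + C1*exp(-5*t) + C2*exp(-t).
Apply the initial conditions: q(0) = -5/21 + C1 + C2 = -4 and q'(0) = -10/21 - C2 - 5*C1 = -1. Solving gives C1 = 15/14, C2 = -29/6.

q = -29*exp(-t)/6 - 5*exp(2*t)/21 + 15*exp(-5*t)/14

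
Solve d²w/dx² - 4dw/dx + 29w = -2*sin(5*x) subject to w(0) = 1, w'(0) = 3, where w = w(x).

w = -5*cos(5*x)/52 - sin(5*x)/52 + 47*exp(2*x)*sin(5*x)/260 + 57*cos(5*x)*exp(2*x)/52

Characteristic equation r² - 4r + 29 = 0 has discriminant (-4)² - 4·(29) = -100 < 0, so r = 2 ± 5i.
Hence w_h = C1*cos(5*x)*exp(2*x) + C2*exp(2*x)*sin(5*x).
Try w_p = A*cos(5*x) + B*sin(5*x). Substituting and equating the coefficients of cos(5x) and sin(5x) gives A = -5/52, B = -1/52, so w_p = -5*cos(5*x)/52 - sin(5*x)/52.
General solution: w = -5*cos(5*x)/52 - sin(5*x)/52 + C1*cos(5*x)*exp(2*x) + C2*exp(2*x)*sin(5*x).
Apply the initial conditions: w(0) = -5/52 + C1 = 1 and w'(0) = -5/52 + 2*C1 + 5*C2 = 3. Solving gives C1 = 57/52, C2 = 47/260.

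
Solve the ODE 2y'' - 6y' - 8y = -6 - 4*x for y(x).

Divide through by 2: y'' - 3y' - 4y = -3 - 2*x.
Characteristic equation r² - 3r - 4 = 0 factors as (r - 4)(r + 1) = 0, so r = 4, -1.
Hence y_h = C1*exp(4*x) + C2*exp(-x).
For the particular solution try y_p = A0 + A1*x. Substituting and matching coefficients of each power of x gives A0 = 3/8, A1 = 1/2, so y_p = 3/8 + x/2.

y = 3/8 + x/2 + C1*exp(4*x) + C2*exp(-x)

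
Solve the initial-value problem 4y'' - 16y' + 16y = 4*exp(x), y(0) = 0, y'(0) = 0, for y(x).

y = -exp(2*x) + x*exp(2*x) + exp(x)

Divide through by 4: y'' - 4y' + 4y = exp(x).
Characteristic equation r² - 4r + 4 = 0 has discriminant (-4)² - 4·(4) = 0, so r = 2 is a repeated root.
Hence y_h = (C1 + C2*x)*exp(2*x).
Try y_p = A*exp(x). Substituting into the equation and dividing by exp(x) gives A = 1, so y_p = exp(x).
General solution: y = C1*exp(2*x) + C2*x*exp(2*x) + exp(x).
Apply the initial conditions: y(0) = 1 + C1 = 0 and y'(0) = 1 + C2 + 2*C1 = 0. Solving gives C1 = -1, C2 = 1.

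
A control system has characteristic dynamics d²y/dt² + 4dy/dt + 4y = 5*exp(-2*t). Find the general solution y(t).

y = C1*exp(-2*t) + 5*t**2*exp(-2*t)/2 + C2*t*exp(-2*t)

Characteristic equation r² + 4r + 4 = 0 has discriminant (4)² - 4·(4) = 0, so r = -2 is a repeated root.
Hence y_h = (C1 + C2*t)*exp(-2*t).
Since exp(-2*t) solves the homogeneous equation (r = -2 is a root of multiplicity 2), multiply the trial by t^2. Try y_p = A*t^2*exp(-2*t). Substituting into the equation and dividing by exp(-2*t) gives A = 5/2, so y_p = 5*t^2*exp(-2*t)/2.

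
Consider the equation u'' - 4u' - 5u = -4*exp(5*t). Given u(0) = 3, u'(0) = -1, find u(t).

Characteristic equation r² - 4r - 5 = 0 factors as (r - 5)(r + 1) = 0, so r = 5, -1.
Hence u_h = C1*exp(5*t) + C2*exp(-t).
Since exp(5*t) solves the homogeneous equation (r = 5 is a root of multiplicity 1), multiply the trial by t. Try u_p = A*t*exp(5*t). Substituting into the equation and dividing by exp(5*t) gives A = -2/3, so u_p = -2*t*exp(5*t)/3.
General solution: u = C1*exp(5*t) + C2*exp(-t) - 2*t*exp(5*t)/3.
Apply the initial conditions: u(0) = C1 + C2 = 3 and u'(0) = -2/3 - C2 + 5*C1 = -1. Solving gives C1 = 4/9, C2 = 23/9.

u = 4*exp(5*t)/9 + 23*exp(-t)/9 - 2*t*exp(5*t)/3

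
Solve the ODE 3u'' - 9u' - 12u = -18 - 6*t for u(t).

u = 9/8 + t/2 + C1*exp(4*t) + C2*exp(-t)

Divide through by 3: u'' - 3u' - 4u = -6 - 2*t.
Characteristic equation r² - 3r - 4 = 0 factors as (r - 4)(r + 1) = 0, so r = 4, -1.
Hence u_h = C1*exp(4*t) + C2*exp(-t).
For the particular solution try u_p = A0 + A1*t. Substituting and matching coefficients of each power of t gives A0 = 9/8, A1 = 1/2, so u_p = 9/8 + t/2.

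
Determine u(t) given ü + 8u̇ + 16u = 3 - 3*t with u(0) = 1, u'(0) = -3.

Characteristic equation r² + 8r + 16 = 0 has discriminant (8)² - 4·(16) = 0, so r = -4 is a repeated root.
Hence u_h = (C1 + C2*t)*exp(-4*t).
For the particular solution try u_p = A0 + A1*t. Substituting and matching coefficients of each power of t gives A0 = 9/32, A1 = -3/16, so u_p = 9/32 - 3*t/16.
General solution: u = 9/32 - 3*t/16 + C1*exp(-4*t) + C2*t*exp(-4*t).
Apply the initial conditions: u(0) = 9/32 + C1 = 1 and u'(0) = -3/16 + C2 - 4*C1 = -3. Solving gives C1 = 23/32, C2 = 1/16.

u = 9/32 - 3*t/16 + 23*exp(-4*t)/32 + t*exp(-4*t)/16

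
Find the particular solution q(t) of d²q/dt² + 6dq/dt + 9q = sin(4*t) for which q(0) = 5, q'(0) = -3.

Characteristic equation r² + 6r + 9 = 0 has discriminant (6)² - 4·(9) = 0, so r = -3 is a repeated root.
Hence q_h = (C1 + C2*t)*exp(-3*t).
Try q_p = A*cos(4*t) + B*sin(4*t). Substituting and equating the coefficients of cos(4t) and sin(4t) gives A = -24/625, B = -7/625, so q_p = -24*cos(4*t)/625 - 7*sin(4*t)/625.
General solution: q = -24*cos(4*t)/625 - 7*sin(4*t)/625 + C1*exp(-3*t) + C2*t*exp(-3*t).
Apply the initial conditions: q(0) = -24/625 + C1 = 5 and q'(0) = -28/625 + C2 - 3*C1 = -3. Solving gives C1 = 3149/625, C2 = 304/25.

q = -24*cos(4*t)/625 - 7*sin(4*t)/625 + 3149*exp(-3*t)/625 + 304*t*exp(-3*t)/25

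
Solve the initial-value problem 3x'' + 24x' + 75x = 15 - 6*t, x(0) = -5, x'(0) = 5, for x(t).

Divide through by 3: x'' + 8x' + 25x = 5 - 2*t.
Characteristic equation r² + 8r + 25 = 0 has discriminant (8)² - 4·(25) = -36 < 0, so r = -4 ± 3i.
Hence x_h = C1*cos(3*t)*exp(-4*t) + C2*exp(-4*t)*sin(3*t).
For the particular solution try x_p = A0 + A1*t. Substituting and matching coefficients of each power of t gives A0 = 141/625, A1 = -2/25, so x_p = 141/625 - 2*t/25.
General solution: x = 141/625 - 2*t/25 + C1*cos(3*t)*exp(-4*t) + C2*exp(-4*t)*sin(3*t).
Apply the initial conditions: x(0) = 141/625 + C1 = -5 and x'(0) = -2/25 - 4*C1 + 3*C2 = 5. Solving gives C1 = -3266/625, C2 = -9889/1875.

x = 141/625 - 2*t/25 - 9889*exp(-4*t)*sin(3*t)/1875 - 3266*cos(3*t)*exp(-4*t)/625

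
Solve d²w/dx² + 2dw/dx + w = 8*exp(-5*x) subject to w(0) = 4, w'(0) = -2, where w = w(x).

w = exp(-5*x)/2 + 7*exp(-x)/2 + 4*x*exp(-x)

Characteristic equation r² + 2r + 1 = 0 has discriminant (2)² - 4·(1) = 0, so r = -1 is a repeated root.
Hence w_h = (C1 + C2*x)*exp(-x).
Try w_p = A*exp(-5*x). Substituting into the equation and dividing by exp(-5*x) gives A = 1/2, so w_p = exp(-5*x)/2.
General solution: w = exp(-5*x)/2 + C1*exp(-x) + C2*x*exp(-x).
Apply the initial conditions: w(0) = 1/2 + C1 = 4 and w'(0) = -5/2 + C2 - C1 = -2. Solving gives C1 = 7/2, C2 = 4.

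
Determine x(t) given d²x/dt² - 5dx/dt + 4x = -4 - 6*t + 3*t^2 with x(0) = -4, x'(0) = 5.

x = -29/32 - 17*exp(t)/3 + 3*t**2/4 + 3*t/8 + 247*exp(4*t)/96

Characteristic equation r² - 5r + 4 = 0 factors as (r - 4)(r - 1) = 0, so r = 4, 1.
Hence x_h = C1*exp(4*t) + C2*exp(t).
For the particular solution try x_p = A0 + A1*t + A2*t^2. Substituting and matching coefficients of each power of t gives A0 = -29/32, A1 = 3/8, A2 = 3/4, so x_p = -29/32 + 3*t^2/4 + 3*t/8.
General solution: x = -29/32 + 3*t^2/4 + 3*t/8 + C1*exp(4*t) + C2*exp(t).
Apply the initial conditions: x(0) = -29/32 + C1 + C2 = -4 and x'(0) = 3/8 + C2 + 4*C1 = 5. Solving gives C1 = 247/96, C2 = -17/3.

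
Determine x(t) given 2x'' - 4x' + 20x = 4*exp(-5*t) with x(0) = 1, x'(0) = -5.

Divide through by 2: x'' - 2x' + 10x = 2*exp(-5*t).
Characteristic equation r² - 2r + 10 = 0 has discriminant (-2)² - 4·(10) = -36 < 0, so r = 1 ± 3i.
Hence x_h = C1*cos(3*t)*exp(t) + C2*exp(t)*sin(3*t).
Try x_p = A*exp(-5*t). Substituting into the equation and dividing by exp(-5*t) gives A = 2/45, so x_p = 2*exp(-5*t)/45.
General solution: x = 2*exp(-5*t)/45 + C1*cos(3*t)*exp(t) + C2*exp(t)*sin(3*t).
Apply the initial conditions: x(0) = 2/45 + C1 = 1 and x'(0) = -2/9 + C1 + 3*C2 = -5. Solving gives C1 = 43/45, C2 = -86/45.

x = 2*exp(-5*t)/45 - 86*exp(t)*sin(3*t)/45 + 43*cos(3*t)*exp(t)/45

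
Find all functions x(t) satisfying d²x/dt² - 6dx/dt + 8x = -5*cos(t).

x = -7*cos(t)/17 + 6*sin(t)/17 + C1*exp(4*t) + C2*exp(2*t)

Characteristic equation r² - 6r + 8 = 0 factors as (r - 4)(r - 2) = 0, so r = 4, 2.
Hence x_h = C1*exp(4*t) + C2*exp(2*t).
Try x_p = A*cos(t) + B*sin(t). Substituting and equating the coefficients of cos(t) and sin(t) gives A = -7/17, B = 6/17, so x_p = -7*cos(t)/17 + 6*sin(t)/17.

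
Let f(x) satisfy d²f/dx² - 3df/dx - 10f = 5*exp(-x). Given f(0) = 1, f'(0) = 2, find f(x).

f = -5*exp(-x)/6 + 8*exp(-2*x)/7 + 29*exp(5*x)/42

Characteristic equation r² - 3r - 10 = 0 factors as (r - 5)(r + 2) = 0, so r = 5, -2.
Hence f_h = C1*exp(5*x) + C2*exp(-2*x).
Try f_p = A*exp(-x). Substituting into the equation and dividing by exp(-x) gives A = -5/6, so f_p = -5*exp(-x)/6.
General solution: f = -5*exp(-x)/6 + C1*exp(5*x) + C2*exp(-2*x).
Apply the initial conditions: f(0) = -5/6 + C1 + C2 = 1 and f'(0) = 5/6 - 2*C2 + 5*C1 = 2. Solving gives C1 = 29/42, C2 = 8/7.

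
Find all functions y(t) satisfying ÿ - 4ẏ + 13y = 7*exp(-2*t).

y = 7*exp(-2*t)/25 + C1*cos(3*t)*exp(2*t) + C2*exp(2*t)*sin(3*t)

Characteristic equation r² - 4r + 13 = 0 has discriminant (-4)² - 4·(13) = -36 < 0, so r = 2 ± 3i.
Hence y_h = C1*cos(3*t)*exp(2*t) + C2*exp(2*t)*sin(3*t).
Try y_p = A*exp(-2*t). Substituting into the equation and dividing by exp(-2*t) gives A = 7/25, so y_p = 7*exp(-2*t)/25.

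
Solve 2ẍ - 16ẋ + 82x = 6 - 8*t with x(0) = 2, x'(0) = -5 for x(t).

x = 91/1681 - 4*t/41 - 4265*exp(4*t)*sin(5*t)/1681 + 3271*cos(5*t)*exp(4*t)/1681

Divide through by 2: x'' - 8x' + 41x = 3 - 4*t.
Characteristic equation r² - 8r + 41 = 0 has discriminant (-8)² - 4·(41) = -100 < 0, so r = 4 ± 5i.
Hence x_h = C1*cos(5*t)*exp(4*t) + C2*exp(4*t)*sin(5*t).
For the particular solution try x_p = A0 + A1*t. Substituting and matching coefficients of each power of t gives A0 = 91/1681, A1 = -4/41, so x_p = 91/1681 - 4*t/41.
General solution: x = 91/1681 - 4*t/41 + C1*cos(5*t)*exp(4*t) + C2*exp(4*t)*sin(5*t).
Apply the initial conditions: x(0) = 91/1681 + C1 = 2 and x'(0) = -4/41 + 4*C1 + 5*C2 = -5. Solving gives C1 = 3271/1681, C2 = -4265/1681.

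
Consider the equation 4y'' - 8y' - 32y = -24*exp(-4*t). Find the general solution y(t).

y = -3*exp(-4*t)/8 + C1*exp(-2*t) + C2*exp(4*t)

Divide through by 4: y'' - 2y' - 8y = -6*exp(-4*t).
Characteristic equation r² - 2r - 8 = 0 factors as (r + 2)(r - 4) = 0, so r = -2, 4.
Hence y_h = C1*exp(-2*t) + C2*exp(4*t).
Try y_p = A*exp(-4*t). Substituting into the equation and dividing by exp(-4*t) gives A = -3/8, so y_p = -3*exp(-4*t)/8.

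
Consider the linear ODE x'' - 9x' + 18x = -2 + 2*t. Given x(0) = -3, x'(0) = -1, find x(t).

Characteristic equation r² - 9r + 18 = 0 factors as (r - 6)(r - 3) = 0, so r = 6, 3.
Hence x_h = C1*exp(6*t) + C2*exp(3*t).
For the particular solution try x_p = A0 + A1*t. Substituting and matching coefficients of each power of t gives A0 = -1/18, A1 = 1/9, so x_p = -1/18 + t/9.
General solution: x = -1/18 + t/9 + C1*exp(6*t) + C2*exp(3*t).
Apply the initial conditions: x(0) = -1/18 + C1 + C2 = -3 and x'(0) = 1/9 + 3*C2 + 6*C1 = -1. Solving gives C1 = 139/54, C2 = -149/27.

x = -1/18 - 149*exp(3*t)/27 + t/9 + 139*exp(6*t)/54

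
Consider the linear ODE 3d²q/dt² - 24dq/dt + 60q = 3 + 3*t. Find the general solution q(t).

Divide through by 3: q'' - 8q' + 20q = 1 + t.
Characteristic equation r² - 8r + 20 = 0 has discriminant (-8)² - 4·(20) = -16 < 0, so r = 4 ± 2i.
Hence q_h = C1*cos(2*t)*exp(4*t) + C2*exp(4*t)*sin(2*t).
For the particular solution try q_p = A0 + A1*t. Substituting and matching coefficients of each power of t gives A0 = 7/100, A1 = 1/20, so q_p = 7/100 + t/20.

q = 7/100 + t/20 + C1*cos(2*t)*exp(4*t) + C2*exp(4*t)*sin(2*t)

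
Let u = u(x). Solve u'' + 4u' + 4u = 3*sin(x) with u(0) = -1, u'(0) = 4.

Characteristic equation r² + 4r + 4 = 0 has discriminant (4)² - 4·(4) = 0, so r = -2 is a repeated root.
Hence u_h = (C1 + C2*x)*exp(-2*x).
Try u_p = A*cos(x) + B*sin(x). Substituting and equating the coefficients of cos(x) and sin(x) gives A = -12/25, B = 9/25, so u_p = -12*cos(x)/25 + 9*sin(x)/25.
General solution: u = -12*cos(x)/25 + 9*sin(x)/25 + C1*exp(-2*x) + C2*x*exp(-2*x).
Apply the initial conditions: u(0) = -12/25 + C1 = -1 and u'(0) = 9/25 + C2 - 2*C1 = 4. Solving gives C1 = -13/25, C2 = 13/5.

u = -13*exp(-2*x)/25 - 12*cos(x)/25 + 9*sin(x)/25 + 13*x*exp(-2*x)/5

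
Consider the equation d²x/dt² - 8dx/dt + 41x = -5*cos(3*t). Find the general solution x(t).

Characteristic equation r² - 8r + 41 = 0 has discriminant (-8)² - 4·(41) = -100 < 0, so r = 4 ± 5i.
Hence x_h = C1*cos(5*t)*exp(4*t) + C2*exp(4*t)*sin(5*t).
Try x_p = A*cos(3*t) + B*sin(3*t). Substituting and equating the coefficients of cos(3t) and sin(3t) gives A = -1/10, B = 3/40, so x_p = -cos(3*t)/10 + 3*sin(3*t)/40.

x = -cos(3*t)/10 + 3*sin(3*t)/40 + C1*cos(5*t)*exp(4*t) + C2*exp(4*t)*sin(5*t)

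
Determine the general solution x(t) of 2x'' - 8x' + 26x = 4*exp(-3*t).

x = exp(-3*t)/17 + C1*cos(3*t)*exp(2*t) + C2*exp(2*t)*sin(3*t)

Divide through by 2: x'' - 4x' + 13x = 2*exp(-3*t).
Characteristic equation r² - 4r + 13 = 0 has discriminant (-4)² - 4·(13) = -36 < 0, so r = 2 ± 3i.
Hence x_h = C1*cos(3*t)*exp(2*t) + C2*exp(2*t)*sin(3*t).
Try x_p = A*exp(-3*t). Substituting into the equation and dividing by exp(-3*t) gives A = 1/17, so x_p = exp(-3*t)/17.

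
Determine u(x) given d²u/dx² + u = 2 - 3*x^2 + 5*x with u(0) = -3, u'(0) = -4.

Characteristic equation r² + 1 = 0 has discriminant (0)² - 4·(1) = -4 < 0, so r = ± i.
Hence u_h = C1*cos(x) + C2*sin(x).
For the particular solution try u_p = A0 + A1*x + A2*x^2. Substituting and matching coefficients of each power of x gives A0 = 8, A1 = 5, A2 = -3, so u_p = 8 - 3*x^2 + 5*x.
General solution: u = 8 - 3*x^2 + 5*x + C1*cos(x) + C2*sin(x).
Apply the initial conditions: u(0) = 8 + C1 = -3 and u'(0) = 5 + C2 = -4. Solving gives C1 = -11, C2 = -9.

u = 8 - 11*cos(x) - 9*sin(x) - 3*x**2 + 5*x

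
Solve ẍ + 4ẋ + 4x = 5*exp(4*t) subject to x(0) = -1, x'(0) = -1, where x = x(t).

x = -41*exp(-2*t)/36 + 5*exp(4*t)/36 - 23*t*exp(-2*t)/6

Characteristic equation r² + 4r + 4 = 0 has discriminant (4)² - 4·(4) = 0, so r = -2 is a repeated root.
Hence x_h = (C1 + C2*t)*exp(-2*t).
Try x_p = A*exp(4*t). Substituting into the equation and dividing by exp(4*t) gives A = 5/36, so x_p = 5*exp(4*t)/36.
General solution: x = 5*exp(4*t)/36 + C1*exp(-2*t) + C2*t*exp(-2*t).
Apply the initial conditions: x(0) = 5/36 + C1 = -1 and x'(0) = 5/9 + C2 - 2*C1 = -1. Solving gives C1 = -41/36, C2 = -23/6.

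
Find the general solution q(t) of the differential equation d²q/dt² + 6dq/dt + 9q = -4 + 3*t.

Characteristic equation r² + 6r + 9 = 0 has discriminant (6)² - 4·(9) = 0, so r = -3 is a repeated root.
Hence q_h = (C1 + C2*t)*exp(-3*t).
For the particular solution try q_p = A0 + A1*t. Substituting and matching coefficients of each power of t gives A0 = -2/3, A1 = 1/3, so q_p = -2/3 + t/3.

q = -2/3 + t/3 + C1*exp(-3*t) + C2*t*exp(-3*t)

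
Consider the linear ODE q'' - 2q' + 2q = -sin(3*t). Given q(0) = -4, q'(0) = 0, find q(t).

q = -6*cos(3*t)/85 + 7*sin(3*t)/85 - 334*cos(t)*exp(t)/85 + 313*exp(t)*sin(t)/85

Characteristic equation r² - 2r + 2 = 0 has discriminant (-2)² - 4·(2) = -4 < 0, so r = 1 ± i.
Hence q_h = C1*cos(t)*exp(t) + C2*exp(t)*sin(t).
Try q_p = A*cos(3*t) + B*sin(3*t). Substituting and equating the coefficients of cos(3t) and sin(3t) gives A = -6/85, B = 7/85, so q_p = -6*cos(3*t)/85 + 7*sin(3*t)/85.
General solution: q = -6*cos(3*t)/85 + 7*sin(3*t)/85 + C1*cos(t)*exp(t) + C2*exp(t)*sin(t).
Apply the initial conditions: q(0) = -6/85 + C1 = -4 and q'(0) = 21/85 + C1 + C2 = 0. Solving gives C1 = -334/85, C2 = 313/85.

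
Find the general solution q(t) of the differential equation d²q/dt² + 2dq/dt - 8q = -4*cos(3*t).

q = -24*sin(3*t)/325 + 68*cos(3*t)/325 + C1*exp(2*t) + C2*exp(-4*t)

Characteristic equation r² + 2r - 8 = 0 factors as (r - 2)(r + 4) = 0, so r = 2, -4.
Hence q_h = C1*exp(2*t) + C2*exp(-4*t).
Try q_p = A*cos(3*t) + B*sin(3*t). Substituting and equating the coefficients of cos(3t) and sin(3t) gives A = 68/325, B = -24/325, so q_p = -24*sin(3*t)/325 + 68*cos(3*t)/325.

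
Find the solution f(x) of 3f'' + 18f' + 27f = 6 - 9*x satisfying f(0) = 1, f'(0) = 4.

f = 4/9 - x/3 + 5*exp(-3*x)/9 + 6*x*exp(-3*x)

Divide through by 3: f'' + 6f' + 9f = 2 - 3*x.
Characteristic equation r² + 6r + 9 = 0 has discriminant (6)² - 4·(9) = 0, so r = -3 is a repeated root.
Hence f_h = (C1 + C2*x)*exp(-3*x).
For the particular solution try f_p = A0 + A1*x. Substituting and matching coefficients of each power of x gives A0 = 4/9, A1 = -1/3, so f_p = 4/9 - x/3.
General solution: f = 4/9 - x/3 + C1*exp(-3*x) + C2*x*exp(-3*x).
Apply the initial conditions: f(0) = 4/9 + C1 = 1 and f'(0) = -1/3 + C2 - 3*C1 = 4. Solving gives C1 = 5/9, C2 = 6.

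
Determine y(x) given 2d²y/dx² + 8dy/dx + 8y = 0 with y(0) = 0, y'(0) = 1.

y = x*exp(-2*x)

Divide through by 2: y'' + 4y' + 4y = 0.
Characteristic equation r² + 4r + 4 = 0 has discriminant (4)² - 4·(4) = 0, so r = -2 is a repeated root.
Hence y_h = (C1 + C2*x)*exp(-2*x).
Apply the initial conditions: y(0) = C1 = 0 and y'(0) = C2 - 2*C1 = 1. Solving gives C1 = 0, C2 = 1.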